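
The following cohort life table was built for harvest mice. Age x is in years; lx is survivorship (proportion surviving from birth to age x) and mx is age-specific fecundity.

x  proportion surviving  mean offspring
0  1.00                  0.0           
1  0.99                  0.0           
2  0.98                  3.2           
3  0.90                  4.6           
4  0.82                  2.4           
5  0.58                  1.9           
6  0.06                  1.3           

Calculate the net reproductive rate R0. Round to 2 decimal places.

10.42

lx·mx by age: 0, 0, 3.136, 4.14, 1.968, 1.102, 0.078
R0 = Σ lx·mx = 10.424 → 10.42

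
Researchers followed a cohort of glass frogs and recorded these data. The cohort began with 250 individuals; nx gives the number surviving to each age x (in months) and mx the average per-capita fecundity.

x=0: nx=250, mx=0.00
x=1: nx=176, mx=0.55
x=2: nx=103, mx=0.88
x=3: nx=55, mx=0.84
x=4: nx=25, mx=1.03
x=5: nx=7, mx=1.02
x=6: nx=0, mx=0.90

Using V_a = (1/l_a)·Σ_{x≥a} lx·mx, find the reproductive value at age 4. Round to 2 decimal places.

1.32

lx = nx/n0 = nx/250: 1, 0.704, 0.412, 0.22, 0.1, 0.028, 0
lx·mx for x ≥ 4: 0.103, 0.02856, 0 → sum = 0.13156
V_4 = 0.13156 / l_4 = 0.13156 / 0.1 = 1.3156 → 1.32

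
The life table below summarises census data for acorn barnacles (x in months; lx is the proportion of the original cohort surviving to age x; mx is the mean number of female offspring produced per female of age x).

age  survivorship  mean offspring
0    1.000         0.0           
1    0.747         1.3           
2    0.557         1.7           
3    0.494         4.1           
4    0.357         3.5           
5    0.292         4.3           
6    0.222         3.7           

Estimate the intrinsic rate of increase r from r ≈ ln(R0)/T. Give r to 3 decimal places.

0.574

R0 = Σ lx·mx = 0 + 0.9711 + 0.9469 + 2.0254 + 1.2495 + 1.2556 + 0.8214 = 7.2699
Σ x·lx·mx = 25.1455; T = 25.1455/7.2699 = 3.45885…
r ≈ ln(R0)/T = ln(7.2699)/3.45885… = 0.57353… → 0.574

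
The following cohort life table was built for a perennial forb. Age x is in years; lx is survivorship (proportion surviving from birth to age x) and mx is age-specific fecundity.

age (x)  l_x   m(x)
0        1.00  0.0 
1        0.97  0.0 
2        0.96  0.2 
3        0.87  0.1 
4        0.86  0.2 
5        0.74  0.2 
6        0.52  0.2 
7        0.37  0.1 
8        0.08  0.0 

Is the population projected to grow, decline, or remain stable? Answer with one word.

R0 = Σ lx·mx = 0 + 0 + 0.192 + 0.087 + 0.172 + 0.148 + 0.104 + 0.037 + 0 = 0.74
R0 < 1, so the population is declining.

declining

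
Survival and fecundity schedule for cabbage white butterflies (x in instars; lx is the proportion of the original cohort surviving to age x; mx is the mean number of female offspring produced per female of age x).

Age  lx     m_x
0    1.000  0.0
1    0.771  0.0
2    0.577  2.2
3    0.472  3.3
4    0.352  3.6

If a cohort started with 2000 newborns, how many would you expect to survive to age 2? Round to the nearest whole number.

Expected survivors = N0 · l_2 = 2000 × 0.577 = 1154 → 1154

1154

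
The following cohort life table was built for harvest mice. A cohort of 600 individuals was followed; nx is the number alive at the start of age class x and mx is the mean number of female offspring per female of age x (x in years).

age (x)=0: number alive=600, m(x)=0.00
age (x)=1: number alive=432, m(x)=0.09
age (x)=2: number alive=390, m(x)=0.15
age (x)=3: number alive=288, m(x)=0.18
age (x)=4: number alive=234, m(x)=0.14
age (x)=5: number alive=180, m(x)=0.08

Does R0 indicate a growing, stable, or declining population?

declining

lx = nx/n0 = nx/600: 1, 0.72, 0.65, 0.48, 0.39, 0.3
R0 = Σ lx·mx = 0 + 0.0648 + 0.0975 + 0.0864 + 0.0546 + 0.024 = 0.3273
R0 < 1, so the population is declining.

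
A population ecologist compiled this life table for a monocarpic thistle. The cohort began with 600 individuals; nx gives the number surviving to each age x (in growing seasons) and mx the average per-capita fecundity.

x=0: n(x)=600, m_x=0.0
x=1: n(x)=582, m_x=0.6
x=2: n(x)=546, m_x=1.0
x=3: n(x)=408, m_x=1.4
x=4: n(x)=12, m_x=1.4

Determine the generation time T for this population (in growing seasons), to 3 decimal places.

lx = nx/n0 = nx/600: 1, 0.97, 0.91, 0.68, 0.02
lx·mx: 0, 0.582, 0.91, 0.952, 0.028 → R0 = 2.472
x·lx·mx: 0, 0.582, 1.82, 2.856, 0.112 → Σ = 5.37
T = 5.37 / 2.472 = 2.17233… → 2.172

2.172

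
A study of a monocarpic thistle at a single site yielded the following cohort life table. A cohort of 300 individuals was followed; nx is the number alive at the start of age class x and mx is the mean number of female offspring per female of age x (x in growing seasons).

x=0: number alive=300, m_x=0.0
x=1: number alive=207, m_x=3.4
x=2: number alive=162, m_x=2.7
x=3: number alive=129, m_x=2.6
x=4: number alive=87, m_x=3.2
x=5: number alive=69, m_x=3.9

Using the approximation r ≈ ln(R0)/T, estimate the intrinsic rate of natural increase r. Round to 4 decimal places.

0.7661

lx = nx/n0 = nx/300: 1, 0.69, 0.54, 0.43, 0.29, 0.23
R0 = Σ lx·mx = 0 + 2.346 + 1.458 + 1.118 + 0.928 + 0.897 = 6.747
Σ x·lx·mx = 16.813; T = 16.813/6.747 = 2.49192…
r ≈ ln(R0)/T = ln(6.747)/2.49192… = 0.766115… → 0.7661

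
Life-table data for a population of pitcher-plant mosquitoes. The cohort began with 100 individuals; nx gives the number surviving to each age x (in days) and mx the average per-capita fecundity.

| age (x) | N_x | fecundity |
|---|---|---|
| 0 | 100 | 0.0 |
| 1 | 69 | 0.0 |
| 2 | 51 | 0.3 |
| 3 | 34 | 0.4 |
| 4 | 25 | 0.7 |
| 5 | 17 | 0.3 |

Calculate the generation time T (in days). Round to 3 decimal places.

lx = nx/n0 = nx/100: 1, 0.69, 0.51, 0.34, 0.25, 0.17
lx·mx: 0, 0, 0.153, 0.136, 0.175, 0.051 → R0 = 0.515
x·lx·mx: 0, 0, 0.306, 0.408, 0.7, 0.255 → Σ = 1.669
T = 1.669 / 0.515 = 3.240777… → 3.241

3.241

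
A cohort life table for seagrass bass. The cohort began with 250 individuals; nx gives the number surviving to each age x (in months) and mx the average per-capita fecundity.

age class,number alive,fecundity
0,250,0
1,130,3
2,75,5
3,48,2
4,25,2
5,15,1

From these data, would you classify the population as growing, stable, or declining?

lx = nx/n0 = nx/250: 1, 0.52, 0.3, 0.192, 0.1, 0.06
R0 = Σ lx·mx = 0 + 1.56 + 1.5 + 0.384 + 0.2 + 0.06 = 3.704
R0 > 1, so the population is growing.

growing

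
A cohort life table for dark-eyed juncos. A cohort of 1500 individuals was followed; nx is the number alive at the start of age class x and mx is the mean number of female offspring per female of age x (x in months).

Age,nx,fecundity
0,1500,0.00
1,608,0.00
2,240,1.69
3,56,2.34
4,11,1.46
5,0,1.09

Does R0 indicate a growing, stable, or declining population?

declining

lx = nx/n0 = nx/1500: 1, 0.40533…, 0.16, 0.03733…, 0.00733…, 0
R0 = Σ lx·mx = 0 + 0 + 0.2704 + 0.08736… + 0.010707… + 0 = 0.368467…
R0 < 1, so the population is declining.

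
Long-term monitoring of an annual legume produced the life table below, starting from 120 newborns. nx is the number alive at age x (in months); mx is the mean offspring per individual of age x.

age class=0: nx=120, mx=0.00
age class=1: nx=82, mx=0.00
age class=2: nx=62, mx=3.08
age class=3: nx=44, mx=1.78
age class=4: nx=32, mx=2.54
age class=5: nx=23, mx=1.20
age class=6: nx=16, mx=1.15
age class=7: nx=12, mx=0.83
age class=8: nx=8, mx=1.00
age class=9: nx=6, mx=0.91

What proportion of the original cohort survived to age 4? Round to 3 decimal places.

l_4 = n_4/n_0 = 32/120 = 0.266667… → 0.267

0.267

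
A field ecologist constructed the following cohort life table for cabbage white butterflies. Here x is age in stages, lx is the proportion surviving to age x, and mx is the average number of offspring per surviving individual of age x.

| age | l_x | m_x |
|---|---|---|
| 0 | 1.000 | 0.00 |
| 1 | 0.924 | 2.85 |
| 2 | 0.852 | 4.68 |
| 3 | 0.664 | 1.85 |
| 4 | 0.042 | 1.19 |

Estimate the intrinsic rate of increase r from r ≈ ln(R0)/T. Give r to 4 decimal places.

1.1264

R0 = Σ lx·mx = 0 + 2.6334 + 3.98736 + 1.2284 + 0.04998 = 7.89914
Σ x·lx·mx = 14.49324; T = 14.49324/7.89914 = 1.83479…
r ≈ ln(R0)/T = ln(7.89914)/1.83479… = 1.126427… → 1.1264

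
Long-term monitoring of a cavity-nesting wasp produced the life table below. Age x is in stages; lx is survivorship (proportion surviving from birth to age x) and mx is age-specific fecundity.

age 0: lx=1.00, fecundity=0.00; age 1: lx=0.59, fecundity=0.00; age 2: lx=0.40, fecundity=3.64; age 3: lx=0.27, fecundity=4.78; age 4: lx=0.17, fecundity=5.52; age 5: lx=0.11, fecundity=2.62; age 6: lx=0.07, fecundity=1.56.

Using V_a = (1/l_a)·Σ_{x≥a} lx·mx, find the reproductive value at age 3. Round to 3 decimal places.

9.727

lx·mx for x ≥ 3: 1.2906, 0.9384, 0.2882, 0.1092 → sum = 2.6264
V_3 = 2.6264 / l_3 = 2.6264 / 0.27 = 9.727407… → 9.727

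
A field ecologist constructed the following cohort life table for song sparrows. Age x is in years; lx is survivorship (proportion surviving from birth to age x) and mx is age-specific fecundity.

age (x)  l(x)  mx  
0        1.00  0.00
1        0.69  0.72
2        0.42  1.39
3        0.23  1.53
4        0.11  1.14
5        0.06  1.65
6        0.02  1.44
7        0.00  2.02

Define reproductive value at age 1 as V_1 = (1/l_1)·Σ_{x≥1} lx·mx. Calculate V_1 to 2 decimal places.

2.44

lx·mx for x ≥ 1: 0.4968, 0.5838, 0.3519, 0.1254, 0.099, 0.0288, 0 → sum = 1.6857
V_1 = 1.6857 / l_1 = 1.6857 / 0.69 = 2.443043… → 2.44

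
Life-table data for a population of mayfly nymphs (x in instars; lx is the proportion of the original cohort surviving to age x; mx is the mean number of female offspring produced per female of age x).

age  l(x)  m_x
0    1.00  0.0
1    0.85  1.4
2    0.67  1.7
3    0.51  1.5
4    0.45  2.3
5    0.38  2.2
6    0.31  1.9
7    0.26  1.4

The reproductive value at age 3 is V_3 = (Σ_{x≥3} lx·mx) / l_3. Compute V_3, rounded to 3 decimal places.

7.037

lx·mx for x ≥ 3: 0.765, 1.035, 0.836, 0.589, 0.364 → sum = 3.589
V_3 = 3.589 / l_3 = 3.589 / 0.51 = 7.037255… → 7.037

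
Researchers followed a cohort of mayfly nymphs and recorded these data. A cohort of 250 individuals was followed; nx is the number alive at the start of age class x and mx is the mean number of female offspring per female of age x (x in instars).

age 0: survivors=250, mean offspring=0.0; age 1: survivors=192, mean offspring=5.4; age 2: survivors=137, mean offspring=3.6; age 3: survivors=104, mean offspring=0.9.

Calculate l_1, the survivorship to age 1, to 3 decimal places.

0.768

l_1 = n_1/n_0 = 192/250 = 0.768 → 0.768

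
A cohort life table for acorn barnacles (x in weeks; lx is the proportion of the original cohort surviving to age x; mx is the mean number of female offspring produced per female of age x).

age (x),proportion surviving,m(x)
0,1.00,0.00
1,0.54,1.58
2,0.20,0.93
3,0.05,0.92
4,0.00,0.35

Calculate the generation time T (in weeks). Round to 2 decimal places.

lx·mx: 0, 0.8532, 0.186, 0.046, 0 → R0 = 1.0852
x·lx·mx: 0, 0.8532, 0.372, 0.138, 0 → Σ = 1.3632
T = 1.3632 / 1.0852 = 1.256174… → 1.26

1.26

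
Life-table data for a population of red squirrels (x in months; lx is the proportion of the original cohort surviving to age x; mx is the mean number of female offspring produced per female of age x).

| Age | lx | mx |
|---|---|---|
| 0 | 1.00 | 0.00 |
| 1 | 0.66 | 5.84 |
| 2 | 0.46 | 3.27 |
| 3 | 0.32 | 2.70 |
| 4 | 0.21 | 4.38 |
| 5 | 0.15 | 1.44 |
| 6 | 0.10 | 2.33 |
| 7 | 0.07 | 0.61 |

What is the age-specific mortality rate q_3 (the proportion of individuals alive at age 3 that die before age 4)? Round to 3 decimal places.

q_3 = (l_3 − l_4) / l_3 = (0.32 − 0.21) / 0.32
     = 0.11 / 0.32 = 0.34375 → 0.344

0.344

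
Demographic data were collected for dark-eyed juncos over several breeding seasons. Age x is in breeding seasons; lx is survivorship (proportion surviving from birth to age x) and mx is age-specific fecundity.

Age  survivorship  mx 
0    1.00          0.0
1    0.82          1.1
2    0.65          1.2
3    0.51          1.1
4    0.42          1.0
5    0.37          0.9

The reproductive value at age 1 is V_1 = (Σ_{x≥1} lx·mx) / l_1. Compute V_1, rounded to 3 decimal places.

lx·mx for x ≥ 1: 0.902, 0.78, 0.561, 0.42, 0.333 → sum = 2.996
V_1 = 2.996 / l_1 = 2.996 / 0.82 = 3.653659… → 3.654

3.654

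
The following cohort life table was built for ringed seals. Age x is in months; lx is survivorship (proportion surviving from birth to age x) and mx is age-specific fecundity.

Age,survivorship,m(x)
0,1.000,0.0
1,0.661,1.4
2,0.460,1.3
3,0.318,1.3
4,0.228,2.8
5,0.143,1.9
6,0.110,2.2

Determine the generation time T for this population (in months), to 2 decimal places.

lx·mx: 0, 0.9254, 0.598, 0.4134, 0.6384, 0.2717, 0.242 → R0 = 3.0889
x·lx·mx: 0, 0.9254, 1.196, 1.2402, 2.5536, 1.3585, 1.452 → Σ = 8.7257
T = 8.7257 / 3.0889 = 2.824857… → 2.82

2.82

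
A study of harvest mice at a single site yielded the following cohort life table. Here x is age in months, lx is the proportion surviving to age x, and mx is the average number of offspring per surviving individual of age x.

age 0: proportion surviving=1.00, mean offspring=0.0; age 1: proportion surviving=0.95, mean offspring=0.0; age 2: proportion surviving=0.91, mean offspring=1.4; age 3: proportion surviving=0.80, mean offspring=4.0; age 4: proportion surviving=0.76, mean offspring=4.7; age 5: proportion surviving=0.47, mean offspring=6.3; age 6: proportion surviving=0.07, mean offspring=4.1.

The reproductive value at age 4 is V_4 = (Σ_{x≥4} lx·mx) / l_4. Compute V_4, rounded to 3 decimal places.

lx·mx for x ≥ 4: 3.572, 2.961, 0.287 → sum = 6.82
V_4 = 6.82 / l_4 = 6.82 / 0.76 = 8.973684… → 8.974

8.974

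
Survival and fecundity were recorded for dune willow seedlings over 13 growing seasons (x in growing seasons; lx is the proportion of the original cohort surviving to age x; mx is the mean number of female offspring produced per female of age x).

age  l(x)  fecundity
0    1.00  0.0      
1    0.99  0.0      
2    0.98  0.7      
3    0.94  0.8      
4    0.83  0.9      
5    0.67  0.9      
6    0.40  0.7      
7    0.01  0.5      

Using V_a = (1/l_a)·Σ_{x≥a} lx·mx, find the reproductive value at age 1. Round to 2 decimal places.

3.10

lx·mx for x ≥ 1: 0, 0.686, 0.752, 0.747, 0.603, 0.28, 0.005 → sum = 3.073
V_1 = 3.073 / l_1 = 3.073 / 0.99 = 3.10404… → 3.10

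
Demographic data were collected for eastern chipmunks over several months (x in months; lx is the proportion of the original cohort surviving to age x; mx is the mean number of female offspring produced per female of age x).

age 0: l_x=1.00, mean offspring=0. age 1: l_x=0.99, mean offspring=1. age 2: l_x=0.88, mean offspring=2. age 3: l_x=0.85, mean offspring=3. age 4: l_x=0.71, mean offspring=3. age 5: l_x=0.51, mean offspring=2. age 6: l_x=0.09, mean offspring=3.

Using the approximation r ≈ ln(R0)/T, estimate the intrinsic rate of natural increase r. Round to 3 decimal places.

0.689

R0 = Σ lx·mx = 0 + 0.99 + 1.76 + 2.55 + 2.13 + 1.02 + 0.27 = 8.72
Σ x·lx·mx = 27.4; T = 27.4/8.72 = 3.1422…
r ≈ ln(R0)/T = ln(8.72)/3.1422… = 0.6892… → 0.689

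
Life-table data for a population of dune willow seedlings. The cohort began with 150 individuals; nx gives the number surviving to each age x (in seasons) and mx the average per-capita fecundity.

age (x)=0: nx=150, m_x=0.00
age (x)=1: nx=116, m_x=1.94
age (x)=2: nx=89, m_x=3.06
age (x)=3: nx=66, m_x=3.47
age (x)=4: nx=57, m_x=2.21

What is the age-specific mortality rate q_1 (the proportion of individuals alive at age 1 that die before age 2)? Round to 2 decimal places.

lx = nx/n0 = nx/150: 1, 0.77333…, 0.59333…, 0.44, 0.38
q_1 = (l_1 − l_2) / l_1 = (0.773333… − 0.593333…) / 0.773333…
     = 0.18… / 0.773333… = 0.232759… → 0.23

0.23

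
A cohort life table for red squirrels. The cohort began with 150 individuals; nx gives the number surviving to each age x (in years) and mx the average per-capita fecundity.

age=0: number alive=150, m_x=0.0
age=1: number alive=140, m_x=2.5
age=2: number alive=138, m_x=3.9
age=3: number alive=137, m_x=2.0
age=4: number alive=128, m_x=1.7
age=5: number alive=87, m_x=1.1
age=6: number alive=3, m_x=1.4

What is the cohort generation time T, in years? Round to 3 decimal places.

lx = nx/n0 = nx/150: 1, 0.93333…, 0.92, 0.91333…, 0.85333…, 0.58, 0.02
lx·mx: 0, 2.333333…, 3.588, 1.826667…, 1.450667…, 0.638, 0.028 → R0 = 9.864667…
x·lx·mx: 0, 2.333333…, 7.176, 5.48…, 5.802667…, 3.19, 0.168 → Σ = 24.15…
T = 24.15… / 9.864667… = 2.448131… → 2.448

2.448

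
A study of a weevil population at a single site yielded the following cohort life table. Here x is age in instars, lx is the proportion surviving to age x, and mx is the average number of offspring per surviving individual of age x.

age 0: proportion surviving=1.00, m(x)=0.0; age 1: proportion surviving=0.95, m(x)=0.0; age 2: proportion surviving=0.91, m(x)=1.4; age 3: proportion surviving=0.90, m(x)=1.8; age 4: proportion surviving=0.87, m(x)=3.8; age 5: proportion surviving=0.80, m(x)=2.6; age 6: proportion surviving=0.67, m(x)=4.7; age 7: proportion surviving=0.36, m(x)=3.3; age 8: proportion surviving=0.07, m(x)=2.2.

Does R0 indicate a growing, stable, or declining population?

growing

R0 = Σ lx·mx = 0 + 0 + 1.274 + 1.62 + 3.306 + 2.08 + 3.149 + 1.188 + 0.154 = 12.771
R0 > 1, so the population is growing.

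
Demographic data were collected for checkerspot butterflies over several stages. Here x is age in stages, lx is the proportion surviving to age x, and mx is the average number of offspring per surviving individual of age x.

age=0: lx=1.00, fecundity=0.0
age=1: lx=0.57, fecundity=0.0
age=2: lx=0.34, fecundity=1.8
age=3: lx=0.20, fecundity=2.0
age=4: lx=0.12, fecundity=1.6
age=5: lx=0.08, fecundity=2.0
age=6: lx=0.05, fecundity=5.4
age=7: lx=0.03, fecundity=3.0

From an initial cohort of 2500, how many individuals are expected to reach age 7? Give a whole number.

Expected survivors = N0 · l_7 = 2500 × 0.03 = 75 → 75

75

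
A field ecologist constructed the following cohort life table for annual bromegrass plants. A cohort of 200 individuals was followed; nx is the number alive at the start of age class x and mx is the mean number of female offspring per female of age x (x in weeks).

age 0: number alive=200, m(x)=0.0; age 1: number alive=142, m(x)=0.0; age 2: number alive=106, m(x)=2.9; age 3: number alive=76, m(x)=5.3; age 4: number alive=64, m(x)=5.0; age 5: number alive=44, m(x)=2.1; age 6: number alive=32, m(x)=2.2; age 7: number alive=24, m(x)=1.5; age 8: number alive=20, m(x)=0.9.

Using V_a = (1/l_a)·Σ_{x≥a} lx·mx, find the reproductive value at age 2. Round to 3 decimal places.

11.764

lx = nx/n0 = nx/200: 1, 0.71, 0.53, 0.38, 0.32, 0.22, 0.16, 0.12, 0.1
lx·mx for x ≥ 2: 1.537, 2.014, 1.6, 0.462, 0.352, 0.18, 0.09 → sum = 6.235
V_2 = 6.235 / l_2 = 6.235 / 0.53 = 11.764151… → 11.764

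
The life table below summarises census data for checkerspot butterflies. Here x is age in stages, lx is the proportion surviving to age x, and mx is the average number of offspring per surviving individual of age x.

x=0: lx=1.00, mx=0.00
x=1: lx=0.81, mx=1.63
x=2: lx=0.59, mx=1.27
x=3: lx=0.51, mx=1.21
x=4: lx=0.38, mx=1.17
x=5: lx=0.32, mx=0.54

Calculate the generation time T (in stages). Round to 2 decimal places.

2.21

lx·mx: 0, 1.3203, 0.7493, 0.6171, 0.4446, 0.1728 → R0 = 3.3041
x·lx·mx: 0, 1.3203, 1.4986, 1.8513, 1.7784, 0.864 → Σ = 7.3126
T = 7.3126 / 3.3041 = 2.21319… → 2.21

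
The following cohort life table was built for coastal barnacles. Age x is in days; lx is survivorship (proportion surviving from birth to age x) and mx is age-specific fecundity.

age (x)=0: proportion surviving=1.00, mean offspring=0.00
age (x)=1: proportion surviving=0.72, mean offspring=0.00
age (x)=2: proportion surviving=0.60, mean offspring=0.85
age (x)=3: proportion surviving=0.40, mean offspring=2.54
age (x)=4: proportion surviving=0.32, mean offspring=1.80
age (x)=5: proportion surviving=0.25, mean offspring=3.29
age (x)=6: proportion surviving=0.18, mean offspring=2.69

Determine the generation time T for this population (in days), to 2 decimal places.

lx·mx: 0, 0, 0.51, 1.016, 0.576, 0.8225, 0.4842 → R0 = 3.4087
x·lx·mx: 0, 0, 1.02, 3.048, 2.304, 4.1125, 2.9052 → Σ = 13.3897
T = 13.3897 / 3.4087 = 3.928096… → 3.93

3.93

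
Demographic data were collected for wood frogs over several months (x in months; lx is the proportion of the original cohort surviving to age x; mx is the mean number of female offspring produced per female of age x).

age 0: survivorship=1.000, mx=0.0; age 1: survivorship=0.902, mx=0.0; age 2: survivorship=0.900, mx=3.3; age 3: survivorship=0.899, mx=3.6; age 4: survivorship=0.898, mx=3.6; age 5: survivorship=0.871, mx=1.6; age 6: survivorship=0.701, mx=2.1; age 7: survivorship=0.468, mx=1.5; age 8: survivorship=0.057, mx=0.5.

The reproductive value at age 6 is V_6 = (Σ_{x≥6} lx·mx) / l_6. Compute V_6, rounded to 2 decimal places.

3.14

lx·mx for x ≥ 6: 1.4721, 0.702, 0.0285 → sum = 2.2026
V_6 = 2.2026 / l_6 = 2.2026 / 0.701 = 3.142083… → 3.14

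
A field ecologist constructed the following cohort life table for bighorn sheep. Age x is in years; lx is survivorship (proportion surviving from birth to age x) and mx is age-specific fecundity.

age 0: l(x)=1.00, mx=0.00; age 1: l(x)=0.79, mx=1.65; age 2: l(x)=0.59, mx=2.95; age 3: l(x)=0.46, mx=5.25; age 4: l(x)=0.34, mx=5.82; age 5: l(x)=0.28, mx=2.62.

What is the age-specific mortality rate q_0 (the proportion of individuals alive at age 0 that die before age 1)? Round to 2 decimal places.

0.21

q_0 = (l_0 − l_1) / l_0 = (1 − 0.79) / 1
     = 0.21 / 1 = 0.21 → 0.21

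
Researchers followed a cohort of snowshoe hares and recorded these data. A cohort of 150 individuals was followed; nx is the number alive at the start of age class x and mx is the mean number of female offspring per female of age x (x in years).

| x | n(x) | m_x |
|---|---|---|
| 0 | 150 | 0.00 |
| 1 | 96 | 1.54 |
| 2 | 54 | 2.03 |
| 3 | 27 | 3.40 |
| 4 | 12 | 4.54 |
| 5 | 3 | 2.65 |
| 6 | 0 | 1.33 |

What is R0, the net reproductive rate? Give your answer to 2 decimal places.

2.74

lx = nx/n0 = nx/150: 1, 0.64, 0.36, 0.18, 0.08, 0.02, 0
lx·mx by age: 0, 0.9856, 0.7308, 0.612, 0.3632, 0.053, 0
R0 = Σ lx·mx = 2.7446 → 2.74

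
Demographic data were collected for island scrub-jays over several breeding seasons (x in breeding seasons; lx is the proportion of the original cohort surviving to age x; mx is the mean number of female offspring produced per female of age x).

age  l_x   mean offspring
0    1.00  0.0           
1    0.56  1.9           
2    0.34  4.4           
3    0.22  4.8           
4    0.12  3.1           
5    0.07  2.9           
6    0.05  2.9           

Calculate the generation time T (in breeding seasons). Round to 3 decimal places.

lx·mx: 0, 1.064, 1.496, 1.056, 0.372, 0.203, 0.145 → R0 = 4.336
x·lx·mx: 0, 1.064, 2.992, 3.168, 1.488, 1.015, 0.87 → Σ = 10.597
T = 10.597 / 4.336 = 2.443958… → 2.444

2.444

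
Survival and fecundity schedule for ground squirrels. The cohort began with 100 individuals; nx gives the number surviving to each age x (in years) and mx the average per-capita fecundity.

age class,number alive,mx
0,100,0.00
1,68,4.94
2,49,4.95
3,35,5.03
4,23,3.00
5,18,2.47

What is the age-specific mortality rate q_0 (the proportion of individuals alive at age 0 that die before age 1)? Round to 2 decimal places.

0.32

lx = nx/n0 = nx/100: 1, 0.68, 0.49, 0.35, 0.23, 0.18
q_0 = (l_0 − l_1) / l_0 = (1 − 0.68) / 1
     = 0.32 / 1 = 0.32 → 0.32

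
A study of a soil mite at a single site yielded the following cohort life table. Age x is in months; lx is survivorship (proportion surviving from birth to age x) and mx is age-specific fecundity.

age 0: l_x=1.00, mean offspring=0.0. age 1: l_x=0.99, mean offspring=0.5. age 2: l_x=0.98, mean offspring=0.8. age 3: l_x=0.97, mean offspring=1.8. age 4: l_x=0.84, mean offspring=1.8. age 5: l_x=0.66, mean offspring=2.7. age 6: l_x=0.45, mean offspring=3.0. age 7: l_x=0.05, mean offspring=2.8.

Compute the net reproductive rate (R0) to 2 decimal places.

lx·mx by age: 0, 0.495, 0.784, 1.746, 1.512, 1.782, 1.35, 0.14
R0 = Σ lx·mx = 7.809 → 7.81

7.81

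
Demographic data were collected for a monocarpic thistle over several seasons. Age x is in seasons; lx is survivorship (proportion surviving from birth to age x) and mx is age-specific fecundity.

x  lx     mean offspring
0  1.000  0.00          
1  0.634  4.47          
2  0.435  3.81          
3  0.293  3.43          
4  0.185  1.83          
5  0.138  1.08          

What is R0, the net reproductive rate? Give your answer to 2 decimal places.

lx·mx by age: 0, 2.83398, 1.65735, 1.00499, 0.33855, 0.14904
R0 = Σ lx·mx = 5.98391 → 5.98

5.98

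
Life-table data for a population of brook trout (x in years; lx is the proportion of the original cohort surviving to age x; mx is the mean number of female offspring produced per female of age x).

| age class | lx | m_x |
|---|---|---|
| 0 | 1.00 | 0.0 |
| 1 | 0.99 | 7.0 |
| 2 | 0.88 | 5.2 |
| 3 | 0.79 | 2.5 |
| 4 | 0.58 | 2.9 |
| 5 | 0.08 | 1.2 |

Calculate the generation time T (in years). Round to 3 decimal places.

lx·mx: 0, 6.93, 4.576, 1.975, 1.682, 0.096 → R0 = 15.259
x·lx·mx: 0, 6.93, 9.152, 5.925, 6.728, 0.48 → Σ = 29.215
T = 29.215 / 15.259 = 1.914608… → 1.915

1.915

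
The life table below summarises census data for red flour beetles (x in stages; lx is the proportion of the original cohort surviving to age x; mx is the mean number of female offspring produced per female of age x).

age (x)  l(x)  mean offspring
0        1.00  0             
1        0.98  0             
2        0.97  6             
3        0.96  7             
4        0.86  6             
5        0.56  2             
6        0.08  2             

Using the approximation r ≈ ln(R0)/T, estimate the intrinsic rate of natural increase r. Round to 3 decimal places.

R0 = Σ lx·mx = 0 + 0 + 5.82 + 6.72 + 5.16 + 1.12 + 0.16 = 18.98
Σ x·lx·mx = 59; T = 59/18.98 = 3.10854…
r ≈ ln(R0)/T = ln(18.98)/3.10854… = 0.94687… → 0.947

0.947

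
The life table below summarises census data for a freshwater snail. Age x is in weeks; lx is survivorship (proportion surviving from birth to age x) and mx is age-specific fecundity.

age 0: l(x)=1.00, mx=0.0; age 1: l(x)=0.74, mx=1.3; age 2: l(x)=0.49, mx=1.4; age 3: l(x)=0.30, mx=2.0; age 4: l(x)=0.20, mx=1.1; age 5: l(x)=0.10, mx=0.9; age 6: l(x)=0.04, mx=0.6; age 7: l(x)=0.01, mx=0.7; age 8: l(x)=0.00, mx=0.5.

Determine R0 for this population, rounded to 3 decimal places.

lx·mx by age: 0, 0.962, 0.686, 0.6, 0.22, 0.09, 0.024, 0.007, 0
R0 = Σ lx·mx = 2.589 → 2.589

2.589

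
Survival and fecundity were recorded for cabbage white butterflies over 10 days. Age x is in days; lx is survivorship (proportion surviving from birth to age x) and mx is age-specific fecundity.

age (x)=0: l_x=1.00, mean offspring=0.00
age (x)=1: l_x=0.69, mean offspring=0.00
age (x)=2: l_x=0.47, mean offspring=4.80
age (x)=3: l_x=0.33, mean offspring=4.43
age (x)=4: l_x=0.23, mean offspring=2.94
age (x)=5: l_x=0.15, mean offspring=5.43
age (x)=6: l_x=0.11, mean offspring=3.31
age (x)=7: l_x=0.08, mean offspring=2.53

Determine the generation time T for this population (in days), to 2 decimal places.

3.34

lx·mx: 0, 0, 2.256, 1.4619, 0.6762, 0.8145, 0.3641, 0.2024 → R0 = 5.7751
x·lx·mx: 0, 0, 4.512, 4.3857, 2.7048, 4.0725, 2.1846, 1.4168 → Σ = 19.2764
T = 19.2764 / 5.7751 = 3.337847… → 3.34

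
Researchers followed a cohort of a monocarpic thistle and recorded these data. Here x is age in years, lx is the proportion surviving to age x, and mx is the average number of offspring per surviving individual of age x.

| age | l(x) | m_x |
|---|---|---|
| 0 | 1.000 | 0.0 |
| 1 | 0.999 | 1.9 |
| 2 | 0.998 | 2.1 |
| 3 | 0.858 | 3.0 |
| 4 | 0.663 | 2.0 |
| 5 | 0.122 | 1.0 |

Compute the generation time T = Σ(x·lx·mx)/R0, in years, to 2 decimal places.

lx·mx: 0, 1.8981, 2.0958, 2.574, 1.326, 0.122 → R0 = 8.0159
x·lx·mx: 0, 1.8981, 4.1916, 7.722, 5.304, 0.61 → Σ = 19.7257
T = 19.7257 / 8.0159 = 2.460822… → 2.46

2.46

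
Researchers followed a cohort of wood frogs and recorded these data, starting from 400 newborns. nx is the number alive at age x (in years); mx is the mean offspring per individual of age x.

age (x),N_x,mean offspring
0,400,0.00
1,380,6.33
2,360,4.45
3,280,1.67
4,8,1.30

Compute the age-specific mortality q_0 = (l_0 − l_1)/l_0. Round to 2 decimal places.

0.05

lx = nx/n0 = nx/400: 1, 0.95, 0.9, 0.7, 0.02
q_0 = (l_0 − l_1) / l_0 = (1 − 0.95) / 1
     = 0.05 / 1 = 0.05 → 0.05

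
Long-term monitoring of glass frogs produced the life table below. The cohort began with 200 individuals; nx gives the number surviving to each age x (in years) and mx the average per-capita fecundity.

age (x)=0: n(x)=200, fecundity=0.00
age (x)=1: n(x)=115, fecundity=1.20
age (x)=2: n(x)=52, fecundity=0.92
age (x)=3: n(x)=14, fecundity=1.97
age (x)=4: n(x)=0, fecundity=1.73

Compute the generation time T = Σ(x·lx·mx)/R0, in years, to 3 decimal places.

1.483

lx = nx/n0 = nx/200: 1, 0.575, 0.26, 0.07, 0
lx·mx: 0, 0.69, 0.2392, 0.1379, 0 → R0 = 1.0671
x·lx·mx: 0, 0.69, 0.4784, 0.4137, 0 → Σ = 1.5821
T = 1.5821 / 1.0671 = 1.482616… → 1.483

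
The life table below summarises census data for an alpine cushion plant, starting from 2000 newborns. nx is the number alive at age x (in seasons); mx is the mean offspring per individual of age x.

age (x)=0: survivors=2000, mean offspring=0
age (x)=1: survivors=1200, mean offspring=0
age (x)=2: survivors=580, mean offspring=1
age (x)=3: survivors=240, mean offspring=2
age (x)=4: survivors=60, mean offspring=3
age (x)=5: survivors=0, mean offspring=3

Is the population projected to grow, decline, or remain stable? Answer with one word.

declining

lx = nx/n0 = nx/2000: 1, 0.6, 0.29, 0.12, 0.03, 0
R0 = Σ lx·mx = 0 + 0 + 0.29 + 0.24 + 0.09 + 0 = 0.62
R0 < 1, so the population is declining.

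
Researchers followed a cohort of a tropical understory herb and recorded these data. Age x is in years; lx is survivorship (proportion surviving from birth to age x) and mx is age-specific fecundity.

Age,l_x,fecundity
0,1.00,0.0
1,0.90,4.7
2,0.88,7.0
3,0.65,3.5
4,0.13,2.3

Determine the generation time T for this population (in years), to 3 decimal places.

1.895

lx·mx: 0, 4.23, 6.16, 2.275, 0.299 → R0 = 12.964
x·lx·mx: 0, 4.23, 12.32, 6.825, 1.196 → Σ = 24.571
T = 24.571 / 12.964 = 1.895326… → 1.895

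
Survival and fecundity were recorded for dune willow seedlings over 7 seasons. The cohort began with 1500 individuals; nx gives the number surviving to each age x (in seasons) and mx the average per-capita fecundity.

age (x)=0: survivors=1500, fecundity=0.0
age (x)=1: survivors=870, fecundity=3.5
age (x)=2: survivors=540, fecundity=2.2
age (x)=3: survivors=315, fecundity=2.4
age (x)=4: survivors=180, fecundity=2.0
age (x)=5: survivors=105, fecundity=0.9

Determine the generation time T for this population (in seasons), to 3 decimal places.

1.764

lx = nx/n0 = nx/1500: 1, 0.58, 0.36, 0.21, 0.12, 0.07
lx·mx: 0, 2.03, 0.792, 0.504, 0.24, 0.063 → R0 = 3.629
x·lx·mx: 0, 2.03, 1.584, 1.512, 0.96, 0.315 → Σ = 6.401
T = 6.401 / 3.629 = 1.763847… → 1.764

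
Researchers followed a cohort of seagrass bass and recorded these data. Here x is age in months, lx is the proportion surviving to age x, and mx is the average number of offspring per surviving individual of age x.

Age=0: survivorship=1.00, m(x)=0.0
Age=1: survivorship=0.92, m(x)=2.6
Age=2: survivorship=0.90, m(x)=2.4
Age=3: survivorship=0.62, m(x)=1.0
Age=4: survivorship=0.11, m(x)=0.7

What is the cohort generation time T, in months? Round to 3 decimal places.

1.692

lx·mx: 0, 2.392, 2.16, 0.62, 0.077 → R0 = 5.249
x·lx·mx: 0, 2.392, 4.32, 1.86, 0.308 → Σ = 8.88
T = 8.88 / 5.249 = 1.691751… → 1.692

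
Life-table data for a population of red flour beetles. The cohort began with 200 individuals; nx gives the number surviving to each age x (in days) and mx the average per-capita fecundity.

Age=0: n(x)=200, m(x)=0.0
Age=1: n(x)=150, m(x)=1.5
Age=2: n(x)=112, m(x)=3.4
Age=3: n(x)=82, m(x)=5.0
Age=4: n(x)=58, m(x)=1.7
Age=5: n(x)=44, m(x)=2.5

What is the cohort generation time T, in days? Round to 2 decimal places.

2.58

lx = nx/n0 = nx/200: 1, 0.75, 0.56, 0.41, 0.29, 0.22
lx·mx: 0, 1.125, 1.904, 2.05, 0.493, 0.55 → R0 = 6.122
x·lx·mx: 0, 1.125, 3.808, 6.15, 1.972, 2.75 → Σ = 15.805
T = 15.805 / 6.122 = 2.581673… → 2.58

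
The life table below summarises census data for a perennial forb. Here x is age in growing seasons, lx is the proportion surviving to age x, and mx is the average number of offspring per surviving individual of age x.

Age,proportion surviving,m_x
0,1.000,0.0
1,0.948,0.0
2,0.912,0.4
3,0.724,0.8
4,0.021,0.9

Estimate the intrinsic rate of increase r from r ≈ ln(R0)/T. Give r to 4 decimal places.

-0.0143

R0 = Σ lx·mx = 0 + 0 + 0.3648 + 0.5792 + 0.0189 = 0.9629
Σ x·lx·mx = 2.5428; T = 2.5428/0.9629 = 2.64077…
r ≈ ln(R0)/T = ln(0.9629)/2.64077… = -0.014316… → -0.0143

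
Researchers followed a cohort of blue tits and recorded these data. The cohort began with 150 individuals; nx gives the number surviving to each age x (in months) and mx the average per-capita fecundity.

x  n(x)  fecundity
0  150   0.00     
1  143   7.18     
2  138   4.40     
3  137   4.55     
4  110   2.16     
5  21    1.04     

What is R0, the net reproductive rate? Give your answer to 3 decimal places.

16.778

lx = nx/n0 = nx/150: 1, 0.95333…, 0.92, 0.91333…, 0.73333…, 0.14
lx·mx by age: 0, 6.844933…, 4.048, 4.155667…, 1.584…, 0.1456
R0 = Σ lx·mx = 16.7782… → 16.778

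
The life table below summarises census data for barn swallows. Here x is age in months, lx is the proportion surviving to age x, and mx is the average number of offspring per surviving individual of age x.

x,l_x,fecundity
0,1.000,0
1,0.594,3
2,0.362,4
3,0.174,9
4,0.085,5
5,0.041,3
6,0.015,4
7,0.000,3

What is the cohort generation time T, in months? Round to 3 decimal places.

lx·mx: 0, 1.782, 1.448, 1.566, 0.425, 0.123, 0.06, 0 → R0 = 5.404
x·lx·mx: 0, 1.782, 2.896, 4.698, 1.7, 0.615, 0.36, 0 → Σ = 12.051
T = 12.051 / 5.404 = 2.230015… → 2.230

2.230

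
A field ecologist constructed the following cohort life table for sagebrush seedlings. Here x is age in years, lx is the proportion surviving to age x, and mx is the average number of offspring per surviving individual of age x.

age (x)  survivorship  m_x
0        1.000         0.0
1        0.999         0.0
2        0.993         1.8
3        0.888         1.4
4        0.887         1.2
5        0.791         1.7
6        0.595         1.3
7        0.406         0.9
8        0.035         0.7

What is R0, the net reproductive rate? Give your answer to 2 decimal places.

6.60

lx·mx by age: 0, 0, 1.7874, 1.2432, 1.0644, 1.3447, 0.7735, 0.3654, 0.0245
R0 = Σ lx·mx = 6.6031 → 6.60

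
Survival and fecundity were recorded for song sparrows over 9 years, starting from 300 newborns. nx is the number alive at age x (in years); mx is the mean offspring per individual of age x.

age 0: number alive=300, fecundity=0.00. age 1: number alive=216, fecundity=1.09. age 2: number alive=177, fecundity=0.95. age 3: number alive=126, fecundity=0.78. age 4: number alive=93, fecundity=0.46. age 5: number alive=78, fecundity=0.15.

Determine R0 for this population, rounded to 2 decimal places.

lx = nx/n0 = nx/300: 1, 0.72, 0.59, 0.42, 0.31, 0.26
lx·mx by age: 0, 0.7848, 0.5605, 0.3276, 0.1426, 0.039
R0 = Σ lx·mx = 1.8545 → 1.85

1.85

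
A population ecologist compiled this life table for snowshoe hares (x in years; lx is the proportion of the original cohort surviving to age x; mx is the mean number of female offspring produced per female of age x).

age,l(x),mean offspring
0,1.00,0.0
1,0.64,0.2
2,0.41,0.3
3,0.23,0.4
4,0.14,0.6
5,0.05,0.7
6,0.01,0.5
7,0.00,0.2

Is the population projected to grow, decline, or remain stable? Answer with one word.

declining

R0 = Σ lx·mx = 0 + 0.128 + 0.123 + 0.092 + 0.084 + 0.035 + 0.005 + 0 = 0.467
R0 < 1, so the population is declining.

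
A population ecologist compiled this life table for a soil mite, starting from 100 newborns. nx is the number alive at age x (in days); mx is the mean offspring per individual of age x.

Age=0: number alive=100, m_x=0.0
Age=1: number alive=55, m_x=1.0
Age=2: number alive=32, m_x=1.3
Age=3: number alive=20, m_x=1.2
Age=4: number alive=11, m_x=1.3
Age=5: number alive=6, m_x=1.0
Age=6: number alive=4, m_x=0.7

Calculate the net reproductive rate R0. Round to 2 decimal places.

1.44

lx = nx/n0 = nx/100: 1, 0.55, 0.32, 0.2, 0.11, 0.06, 0.04
lx·mx by age: 0, 0.55, 0.416, 0.24, 0.143, 0.06, 0.028
R0 = Σ lx·mx = 1.437 → 1.44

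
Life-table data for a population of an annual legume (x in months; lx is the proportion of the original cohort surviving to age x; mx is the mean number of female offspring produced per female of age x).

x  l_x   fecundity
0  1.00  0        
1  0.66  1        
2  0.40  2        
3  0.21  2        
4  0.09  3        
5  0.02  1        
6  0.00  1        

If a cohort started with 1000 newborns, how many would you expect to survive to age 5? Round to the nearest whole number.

20

Expected survivors = N0 · l_5 = 1000 × 0.02 = 20 → 20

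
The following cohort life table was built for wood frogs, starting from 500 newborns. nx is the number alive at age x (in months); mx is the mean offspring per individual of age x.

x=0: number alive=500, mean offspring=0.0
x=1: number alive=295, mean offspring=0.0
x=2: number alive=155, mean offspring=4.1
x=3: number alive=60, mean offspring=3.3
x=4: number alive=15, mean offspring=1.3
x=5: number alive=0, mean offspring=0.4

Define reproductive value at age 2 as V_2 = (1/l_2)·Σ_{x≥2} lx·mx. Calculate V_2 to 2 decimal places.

5.50

lx = nx/n0 = nx/500: 1, 0.59, 0.31, 0.12, 0.03, 0
lx·mx for x ≥ 2: 1.271, 0.396, 0.039, 0 → sum = 1.706
V_2 = 1.706 / l_2 = 1.706 / 0.31 = 5.503226… → 5.50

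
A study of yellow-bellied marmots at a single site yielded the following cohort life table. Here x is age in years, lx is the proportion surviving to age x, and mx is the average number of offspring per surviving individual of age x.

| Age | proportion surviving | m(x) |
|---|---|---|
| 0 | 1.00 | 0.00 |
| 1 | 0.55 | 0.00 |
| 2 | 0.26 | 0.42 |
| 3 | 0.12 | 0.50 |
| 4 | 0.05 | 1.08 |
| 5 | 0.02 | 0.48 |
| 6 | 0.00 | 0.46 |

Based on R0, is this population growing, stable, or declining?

declining

R0 = Σ lx·mx = 0 + 0 + 0.1092 + 0.06 + 0.054 + 0.0096 + 0 = 0.2328
R0 < 1, so the population is declining.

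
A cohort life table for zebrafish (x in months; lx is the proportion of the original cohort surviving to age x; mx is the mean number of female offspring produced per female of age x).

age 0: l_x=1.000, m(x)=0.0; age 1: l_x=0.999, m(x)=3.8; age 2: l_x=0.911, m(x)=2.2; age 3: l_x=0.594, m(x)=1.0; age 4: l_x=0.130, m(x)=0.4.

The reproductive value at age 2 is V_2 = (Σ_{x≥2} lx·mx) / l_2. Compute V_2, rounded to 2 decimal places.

2.91

lx·mx for x ≥ 2: 2.0042, 0.594, 0.052 → sum = 2.6502
V_2 = 2.6502 / l_2 = 2.6502 / 0.911 = 2.909111… → 2.91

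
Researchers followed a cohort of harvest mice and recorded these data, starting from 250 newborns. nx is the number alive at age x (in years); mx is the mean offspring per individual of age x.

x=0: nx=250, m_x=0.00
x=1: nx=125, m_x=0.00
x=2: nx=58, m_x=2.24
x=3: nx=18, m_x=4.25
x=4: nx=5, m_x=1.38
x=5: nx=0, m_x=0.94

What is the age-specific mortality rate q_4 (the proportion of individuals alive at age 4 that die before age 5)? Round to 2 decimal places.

lx = nx/n0 = nx/250: 1, 0.5, 0.232, 0.072, 0.02, 0
q_4 = (l_4 − l_5) / l_4 = (0.02 − 0) / 0.02
     = 0.02 / 0.02 = 1 → 1.00

1.00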